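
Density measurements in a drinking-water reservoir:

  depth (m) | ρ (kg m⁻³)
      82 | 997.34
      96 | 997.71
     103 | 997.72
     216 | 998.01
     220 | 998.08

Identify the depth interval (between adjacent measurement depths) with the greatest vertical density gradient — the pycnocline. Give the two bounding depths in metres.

82–96 m

Compute the density gradient over each adjacent pair:
  82–96 m: Δρ/Δz = 0.37/14 = 0.026 kg m⁻⁴
  96–103 m: Δρ/Δz = 0.01/7 = 1.4 × 10⁻³ kg m⁻⁴
  103–216 m: Δρ/Δz = 0.29/113 = 2.6 × 10⁻³ kg m⁻⁴
  216–220 m: Δρ/Δz = 0.07/4 = 0.018 kg m⁻⁴
The largest gradient is in the 82–96 m interval — the pycnocline.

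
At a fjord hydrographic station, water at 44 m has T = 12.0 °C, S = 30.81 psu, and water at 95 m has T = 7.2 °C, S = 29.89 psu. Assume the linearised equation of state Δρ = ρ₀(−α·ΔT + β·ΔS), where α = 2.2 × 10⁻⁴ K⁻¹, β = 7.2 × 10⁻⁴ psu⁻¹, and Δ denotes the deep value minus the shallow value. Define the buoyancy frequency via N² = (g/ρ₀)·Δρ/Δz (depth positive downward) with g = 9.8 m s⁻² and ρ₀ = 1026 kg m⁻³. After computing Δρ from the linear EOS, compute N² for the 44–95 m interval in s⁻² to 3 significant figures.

7.56 × 10⁻⁵ s⁻²

ΔT = -4.8 K, ΔS = -0.92 psu (deep − shallow).
Δρ/ρ₀ = −αΔT + βΔS = 1.056 × 10⁻³ − 6.624 × 10⁻⁴ = 3.936 × 10⁻⁴, so Δρ ≈ 0.4038 kg m⁻³.
N² = (g/ρ₀)·Δρ/Δz = g·(Δρ/ρ₀)/Δz = 9.8 × 3.936 × 10⁻⁴ / 51 = 7.5633 × 10⁻⁵ s⁻² ≈ 7.56 × 10⁻⁵ s⁻².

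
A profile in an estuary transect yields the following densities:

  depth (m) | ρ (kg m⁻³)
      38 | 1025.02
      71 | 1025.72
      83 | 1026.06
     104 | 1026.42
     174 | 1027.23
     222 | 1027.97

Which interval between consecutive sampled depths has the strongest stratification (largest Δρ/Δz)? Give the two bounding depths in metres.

Compute the density gradient over each adjacent pair:
  38–71 m: Δρ/Δz = 0.70/33 = 0.021 kg m⁻⁴
  71–83 m: Δρ/Δz = 0.34/12 = 0.028 kg m⁻⁴
  83–104 m: Δρ/Δz = 0.36/21 = 0.017 kg m⁻⁴
  104–174 m: Δρ/Δz = 0.81/70 = 0.012 kg m⁻⁴
  174–222 m: Δρ/Δz = 0.74/48 = 0.015 kg m⁻⁴
The largest gradient is in the 71–83 m interval — the pycnocline.

71–83 m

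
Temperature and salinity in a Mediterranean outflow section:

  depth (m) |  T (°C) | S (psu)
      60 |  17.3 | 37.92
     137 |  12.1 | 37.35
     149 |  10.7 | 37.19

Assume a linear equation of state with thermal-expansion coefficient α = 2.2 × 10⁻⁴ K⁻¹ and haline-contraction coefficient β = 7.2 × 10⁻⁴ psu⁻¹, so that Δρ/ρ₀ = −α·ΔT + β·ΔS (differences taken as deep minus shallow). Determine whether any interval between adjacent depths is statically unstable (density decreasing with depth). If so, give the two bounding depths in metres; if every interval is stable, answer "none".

Evaluate Δρ/ρ₀ = −αΔT + βΔS across each adjacent pair:
  60–137 m: −αΔT+βΔS = −(2.2 × 10⁻⁴)(-5.2)+(7.2 × 10⁻⁴)(-0.57) = 7.3 × 10⁻⁴ → stable
  137–149 m: −αΔT+βΔS = −(2.2 × 10⁻⁴)(-1.4)+(7.2 × 10⁻⁴)(-0.16) = 1.9 × 10⁻⁴ → stable
Every interval has Δρ > 0: the column is stably stratified throughout.

none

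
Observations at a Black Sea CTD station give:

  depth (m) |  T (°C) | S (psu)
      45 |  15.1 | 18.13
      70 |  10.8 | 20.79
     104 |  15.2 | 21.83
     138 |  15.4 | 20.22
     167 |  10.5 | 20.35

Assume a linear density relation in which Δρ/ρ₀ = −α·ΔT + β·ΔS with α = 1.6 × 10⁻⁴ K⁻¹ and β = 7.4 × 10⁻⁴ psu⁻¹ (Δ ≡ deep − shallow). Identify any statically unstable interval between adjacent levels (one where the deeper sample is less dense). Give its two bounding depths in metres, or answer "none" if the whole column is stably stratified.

Evaluate Δρ/ρ₀ = −αΔT + βΔS across each adjacent pair:
  45–70 m: −αΔT+βΔS = −(1.6 × 10⁻⁴)(-4.3)+(7.4 × 10⁻⁴)(+2.66) = 2.7 × 10⁻³ → stable
  70–104 m: −αΔT+βΔS = −(1.6 × 10⁻⁴)(+4.4)+(7.4 × 10⁻⁴)(+1.04) = 6.6 × 10⁻⁵ → stable
  104–138 m: −αΔT+βΔS = −(1.6 × 10⁻⁴)(+0.2)+(7.4 × 10⁻⁴)(-1.61) = -1.2 × 10⁻³ → UNSTABLE
  138–167 m: −αΔT+βΔS = −(1.6 × 10⁻⁴)(-4.9)+(7.4 × 10⁻⁴)(+0.13) = 8.8 × 10⁻⁴ → stable
The 104–138 m interval has Δρ < 0: lighter water underlies denser water.

104–138 m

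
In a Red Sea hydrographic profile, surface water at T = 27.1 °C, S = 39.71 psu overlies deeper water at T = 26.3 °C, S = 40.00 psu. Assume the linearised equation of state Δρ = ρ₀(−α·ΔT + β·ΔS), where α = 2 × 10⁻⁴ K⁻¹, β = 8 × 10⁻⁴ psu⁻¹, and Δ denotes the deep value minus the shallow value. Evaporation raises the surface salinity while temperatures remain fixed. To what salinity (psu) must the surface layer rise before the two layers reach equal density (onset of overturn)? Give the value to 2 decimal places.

40.20 psu

Neutral buoyancy requires −α(T_deep − T_surf) + β(S_deep − S_surf′) = 0.
S_surf′ = S_deep − (α/β)·ΔT = 40.00 − (2 × 10⁻⁴/8 × 10⁻⁴)·(-0.8) = 40.2000 psu.
Increase required: 40.2000 − 39.71 = 0.4900 psu.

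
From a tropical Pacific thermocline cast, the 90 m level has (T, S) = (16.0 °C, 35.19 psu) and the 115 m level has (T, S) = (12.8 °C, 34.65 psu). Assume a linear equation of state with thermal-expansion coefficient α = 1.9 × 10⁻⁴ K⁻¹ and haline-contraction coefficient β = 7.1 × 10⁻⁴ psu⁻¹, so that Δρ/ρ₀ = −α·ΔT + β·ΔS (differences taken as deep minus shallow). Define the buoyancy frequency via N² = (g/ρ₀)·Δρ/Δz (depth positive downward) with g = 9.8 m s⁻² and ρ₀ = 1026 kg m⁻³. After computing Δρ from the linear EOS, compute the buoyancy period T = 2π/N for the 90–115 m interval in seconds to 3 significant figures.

ΔT = -3.2 K, ΔS = -0.54 psu (deep − shallow).
Δρ/ρ₀ = −αΔT + βΔS = 6.08 × 10⁻⁴ − 3.834 × 10⁻⁴ = 2.246 × 10⁻⁴, so Δρ ≈ 0.2304 kg m⁻³.
N² = (g/ρ₀)·Δρ/Δz = g·(Δρ/ρ₀)/Δz = 9.8 × 2.246 × 10⁻⁴ / 25 = 8.8043 × 10⁻⁵ s⁻².
N = √(8.8043 × 10⁻⁵) = 9.3831 × 10⁻³ rad s⁻¹ → T = 2π/N = 669.63 s ≈ 670 s.

670 s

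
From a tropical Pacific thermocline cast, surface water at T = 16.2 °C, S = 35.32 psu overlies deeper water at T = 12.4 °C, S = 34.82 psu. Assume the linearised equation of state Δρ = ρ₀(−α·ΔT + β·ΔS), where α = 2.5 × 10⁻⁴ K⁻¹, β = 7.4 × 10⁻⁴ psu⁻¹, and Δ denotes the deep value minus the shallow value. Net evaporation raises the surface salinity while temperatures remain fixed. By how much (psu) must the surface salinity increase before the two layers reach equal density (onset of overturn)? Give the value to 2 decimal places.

Neutral buoyancy requires −α(T_deep − T_surf) + β(S_deep − S_surf′) = 0.
S_surf′ = S_deep − (α/β)·ΔT = 34.82 − (2.5 × 10⁻⁴/7.4 × 10⁻⁴)·(-3.8) = 36.1038 psu.
Increase required: 36.1038 − 35.32 = 0.7838 psu.

0.78 psu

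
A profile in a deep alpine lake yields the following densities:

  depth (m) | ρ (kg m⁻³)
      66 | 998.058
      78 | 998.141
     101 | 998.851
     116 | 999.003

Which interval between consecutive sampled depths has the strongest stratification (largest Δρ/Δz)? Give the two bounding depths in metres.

Compute the density gradient over each adjacent pair:
  66–78 m: Δρ/Δz = 0.083/12 = 6.9 × 10⁻³ kg m⁻⁴
  78–101 m: Δρ/Δz = 0.710/23 = 0.031 kg m⁻⁴
  101–116 m: Δρ/Δz = 0.152/15 = 0.010 kg m⁻⁴
The largest gradient is in the 78–101 m interval — the pycnocline.

78–101 m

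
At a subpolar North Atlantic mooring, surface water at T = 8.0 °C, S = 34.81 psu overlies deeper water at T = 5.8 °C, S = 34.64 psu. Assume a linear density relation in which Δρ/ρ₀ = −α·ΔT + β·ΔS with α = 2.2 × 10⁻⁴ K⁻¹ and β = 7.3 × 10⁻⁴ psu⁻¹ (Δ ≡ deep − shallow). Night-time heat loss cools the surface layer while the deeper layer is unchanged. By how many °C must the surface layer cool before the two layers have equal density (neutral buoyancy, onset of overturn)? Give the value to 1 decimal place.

1.6 °C

Neutral buoyancy requires Δρ = 0, i.e. −α(T_deep − T_surf′) + β(S_deep − S_surf) = 0.
T_surf′ = T_deep − (β/α)·ΔS = 5.8 − (7.3 × 10⁻⁴/2.2 × 10⁻⁴)·(-0.17) = 6.364 °C.
Cooling required: 8.0 − (6.364) = 1.636 °C.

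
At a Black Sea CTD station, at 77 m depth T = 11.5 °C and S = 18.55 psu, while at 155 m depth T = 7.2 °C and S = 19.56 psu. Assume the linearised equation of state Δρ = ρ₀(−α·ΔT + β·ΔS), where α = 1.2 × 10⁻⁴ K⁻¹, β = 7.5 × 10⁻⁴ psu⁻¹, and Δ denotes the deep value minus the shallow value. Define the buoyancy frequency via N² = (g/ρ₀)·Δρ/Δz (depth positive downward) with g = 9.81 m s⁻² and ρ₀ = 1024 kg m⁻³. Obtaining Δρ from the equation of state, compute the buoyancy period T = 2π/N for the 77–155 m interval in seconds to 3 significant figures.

496 s

ΔT = -4.3 K, ΔS = +1.01 psu (deep − shallow).
Δρ/ρ₀ = −αΔT + βΔS = 5.16 × 10⁻⁴ + 7.575 × 10⁻⁴ = 1.2735 × 10⁻³, so Δρ ≈ 1.304 kg m⁻³.
N² = (g/ρ₀)·Δρ/Δz = g·(Δρ/ρ₀)/Δz = 9.81 × 1.2735 × 10⁻³ / 78 = 1.6017 × 10⁻⁴ s⁻².
N = √(1.6017 × 10⁻⁴) = 0.012656 rad s⁻¹ → T = 2π/N = 496.46 s ≈ 496 s.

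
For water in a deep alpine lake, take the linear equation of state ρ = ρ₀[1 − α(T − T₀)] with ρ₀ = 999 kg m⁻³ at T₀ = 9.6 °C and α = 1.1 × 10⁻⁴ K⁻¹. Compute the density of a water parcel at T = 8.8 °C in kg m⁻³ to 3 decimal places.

999.088 kg m⁻³

T − T₀ = -0.8 K.
Bracket = 1 − α·(-0.8) = 1 + (8.80 × 10⁻⁵) = 1.0000880.
ρ = 999 × 1.0000880 = 999.088 kg m⁻³.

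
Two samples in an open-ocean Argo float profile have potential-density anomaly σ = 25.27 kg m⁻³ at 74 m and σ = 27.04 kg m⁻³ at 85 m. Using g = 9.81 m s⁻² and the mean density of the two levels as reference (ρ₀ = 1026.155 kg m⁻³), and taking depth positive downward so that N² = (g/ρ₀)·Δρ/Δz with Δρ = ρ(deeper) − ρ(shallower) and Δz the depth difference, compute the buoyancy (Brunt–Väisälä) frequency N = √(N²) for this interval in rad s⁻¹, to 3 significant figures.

0.0392 rad s⁻¹

Δρ = 1027.04 − 1025.27 = 1.77 kg m⁻³ over Δz = 85 − 74 = 11 m.
N² = (9.81/1026.155) × (1.77/11) = 1.5383 × 10⁻³ s⁻².
N = √(1.5383 × 10⁻³) = 0.039221 rad s⁻¹ ≈ 0.0392 rad s⁻¹.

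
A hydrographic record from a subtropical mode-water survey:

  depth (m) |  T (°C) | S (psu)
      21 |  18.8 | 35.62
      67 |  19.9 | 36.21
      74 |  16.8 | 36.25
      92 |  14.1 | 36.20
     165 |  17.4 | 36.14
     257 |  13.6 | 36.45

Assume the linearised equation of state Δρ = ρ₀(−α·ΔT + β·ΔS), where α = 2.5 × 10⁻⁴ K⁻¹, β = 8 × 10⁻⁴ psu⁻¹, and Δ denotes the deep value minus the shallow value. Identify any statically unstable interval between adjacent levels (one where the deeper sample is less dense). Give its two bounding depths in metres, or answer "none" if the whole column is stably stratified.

Evaluate Δρ/ρ₀ = −αΔT + βΔS across each adjacent pair:
  21–67 m: −αΔT+βΔS = −(2.5 × 10⁻⁴)(+1.1)+(8 × 10⁻⁴)(+0.59) = 2.0 × 10⁻⁴ → stable
  67–74 m: −αΔT+βΔS = −(2.5 × 10⁻⁴)(-3.1)+(8 × 10⁻⁴)(+0.04) = 8.1 × 10⁻⁴ → stable
  74–92 m: −αΔT+βΔS = −(2.5 × 10⁻⁴)(-2.7)+(8 × 10⁻⁴)(-0.05) = 6.4 × 10⁻⁴ → stable
  92–165 m: −αΔT+βΔS = −(2.5 × 10⁻⁴)(+3.3)+(8 × 10⁻⁴)(-0.06) = -8.7 × 10⁻⁴ → UNSTABLE
  165–257 m: −αΔT+βΔS = −(2.5 × 10⁻⁴)(-3.8)+(8 × 10⁻⁴)(+0.31) = 1.2 × 10⁻³ → stable
The 92–165 m interval has Δρ < 0: lighter water underlies denser water.

92–165 m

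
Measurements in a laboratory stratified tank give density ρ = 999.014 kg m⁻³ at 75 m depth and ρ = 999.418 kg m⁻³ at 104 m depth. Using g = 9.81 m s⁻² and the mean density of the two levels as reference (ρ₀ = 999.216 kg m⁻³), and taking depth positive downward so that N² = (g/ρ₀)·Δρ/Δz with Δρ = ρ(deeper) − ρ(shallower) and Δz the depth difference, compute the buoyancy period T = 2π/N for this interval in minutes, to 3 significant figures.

Δρ = 999.418 − 999.014 = 0.404 kg m⁻³ over Δz = 104 − 75 = 29 m.
N² = (9.81/999.216) × (0.404/29) = 1.3677 × 10⁻⁴ s⁻².
N = √(1.3677 × 10⁻⁴) = 0.011695 rad s⁻¹, so T = 2π/N = 537.25 s = 8.9542 min ≈ 8.95 min.

8.95 min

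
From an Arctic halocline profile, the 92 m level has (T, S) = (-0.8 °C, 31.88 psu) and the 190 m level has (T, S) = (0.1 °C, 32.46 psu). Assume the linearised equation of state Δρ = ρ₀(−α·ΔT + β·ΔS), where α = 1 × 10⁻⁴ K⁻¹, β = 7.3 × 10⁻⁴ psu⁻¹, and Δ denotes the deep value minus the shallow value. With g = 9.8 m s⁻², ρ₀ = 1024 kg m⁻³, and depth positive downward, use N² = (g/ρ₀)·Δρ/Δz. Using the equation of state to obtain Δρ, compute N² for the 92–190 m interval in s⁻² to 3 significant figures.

3.33 × 10⁻⁵ s⁻²

ΔT = +0.9 K, ΔS = +0.58 psu (deep − shallow).
Δρ/ρ₀ = −αΔT + βΔS = -9.00 × 10⁻⁵ + 4.234 × 10⁻⁴ = 3.334 × 10⁻⁴, so Δρ ≈ 0.3414 kg m⁻³.
N² = (g/ρ₀)·Δρ/Δz = g·(Δρ/ρ₀)/Δz = 9.8 × 3.334 × 10⁻⁴ / 98 = 3.3340 × 10⁻⁵ s⁻² ≈ 3.33 × 10⁻⁵ s⁻².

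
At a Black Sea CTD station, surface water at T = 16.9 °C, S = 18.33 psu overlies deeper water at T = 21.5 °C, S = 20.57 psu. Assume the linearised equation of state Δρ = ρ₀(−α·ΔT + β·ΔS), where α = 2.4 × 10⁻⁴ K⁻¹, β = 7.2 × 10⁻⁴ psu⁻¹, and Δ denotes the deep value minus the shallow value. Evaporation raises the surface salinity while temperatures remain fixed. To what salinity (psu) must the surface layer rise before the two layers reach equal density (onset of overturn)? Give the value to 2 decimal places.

19.04 psu

Neutral buoyancy requires −α(T_deep − T_surf) + β(S_deep − S_surf′) = 0.
S_surf′ = S_deep − (α/β)·ΔT = 20.57 − (2.4 × 10⁻⁴/7.2 × 10⁻⁴)·(+4.6) = 19.0367 psu.
Increase required: 19.0367 − 18.33 = 0.7067 psu.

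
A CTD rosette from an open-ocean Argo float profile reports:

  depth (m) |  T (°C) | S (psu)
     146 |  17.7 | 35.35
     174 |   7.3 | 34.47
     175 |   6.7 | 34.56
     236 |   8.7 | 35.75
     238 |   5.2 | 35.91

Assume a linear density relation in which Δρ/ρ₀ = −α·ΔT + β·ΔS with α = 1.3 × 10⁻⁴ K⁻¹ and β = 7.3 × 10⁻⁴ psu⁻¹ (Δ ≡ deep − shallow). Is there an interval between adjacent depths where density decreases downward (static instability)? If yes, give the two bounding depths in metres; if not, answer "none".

none

Evaluate Δρ/ρ₀ = −αΔT + βΔS across each adjacent pair:
  146–174 m: −αΔT+βΔS = −(1.3 × 10⁻⁴)(-10.4)+(7.3 × 10⁻⁴)(-0.88) = 7.1 × 10⁻⁴ → stable
  174–175 m: −αΔT+βΔS = −(1.3 × 10⁻⁴)(-0.6)+(7.3 × 10⁻⁴)(+0.09) = 1.4 × 10⁻⁴ → stable
  175–236 m: −αΔT+βΔS = −(1.3 × 10⁻⁴)(+2.0)+(7.3 × 10⁻⁴)(+1.19) = 6.1 × 10⁻⁴ → stable
  236–238 m: −αΔT+βΔS = −(1.3 × 10⁻⁴)(-3.5)+(7.3 × 10⁻⁴)(+0.16) = 5.7 × 10⁻⁴ → stable
Every interval has Δρ > 0: the column is stably stratified throughout.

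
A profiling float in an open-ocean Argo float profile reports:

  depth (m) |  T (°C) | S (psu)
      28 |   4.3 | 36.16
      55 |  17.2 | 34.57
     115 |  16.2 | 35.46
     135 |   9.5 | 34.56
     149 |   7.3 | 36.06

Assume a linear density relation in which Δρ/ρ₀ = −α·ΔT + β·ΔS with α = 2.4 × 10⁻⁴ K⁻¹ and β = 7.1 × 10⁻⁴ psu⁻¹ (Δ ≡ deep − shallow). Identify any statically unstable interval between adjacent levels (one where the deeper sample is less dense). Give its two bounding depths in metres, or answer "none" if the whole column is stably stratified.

Evaluate Δρ/ρ₀ = −αΔT + βΔS across each adjacent pair:
  28–55 m: −αΔT+βΔS = −(2.4 × 10⁻⁴)(+12.9)+(7.1 × 10⁻⁴)(-1.59) = -4.2 × 10⁻³ → UNSTABLE
  55–115 m: −αΔT+βΔS = −(2.4 × 10⁻⁴)(-1.0)+(7.1 × 10⁻⁴)(+0.89) = 8.7 × 10⁻⁴ → stable
  115–135 m: −αΔT+βΔS = −(2.4 × 10⁻⁴)(-6.7)+(7.1 × 10⁻⁴)(-0.90) = 9.7 × 10⁻⁴ → stable
  135–149 m: −αΔT+βΔS = −(2.4 × 10⁻⁴)(-2.2)+(7.1 × 10⁻⁴)(+1.50) = 1.6 × 10⁻³ → stable
The 28–55 m interval has Δρ < 0: lighter water underlies denser water.

28–55 m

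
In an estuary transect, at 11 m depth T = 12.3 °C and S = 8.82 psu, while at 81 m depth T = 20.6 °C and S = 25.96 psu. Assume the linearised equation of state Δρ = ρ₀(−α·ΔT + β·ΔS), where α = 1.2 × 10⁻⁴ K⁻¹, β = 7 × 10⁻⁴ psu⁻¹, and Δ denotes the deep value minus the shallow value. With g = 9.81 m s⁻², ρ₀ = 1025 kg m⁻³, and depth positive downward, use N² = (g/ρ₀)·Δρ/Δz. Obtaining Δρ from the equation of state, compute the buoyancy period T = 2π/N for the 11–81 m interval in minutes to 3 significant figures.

ΔT = +8.3 K, ΔS = +17.14 psu (deep − shallow).
Δρ/ρ₀ = −αΔT + βΔS = -9.96 × 10⁻⁴ + 0.011998 = 0.011002, so Δρ ≈ 11.28 kg m⁻³.
N² = (g/ρ₀)·Δρ/Δz = g·(Δρ/ρ₀)/Δz = 9.81 × 0.011002 / 70 = 1.5419 × 10⁻³ s⁻².
N = √(1.5419 × 10⁻³) = 0.039267 rad s⁻¹ → T = 2π/N = 160.01 s = 2.6668 min ≈ 2.67 min.

2.67 min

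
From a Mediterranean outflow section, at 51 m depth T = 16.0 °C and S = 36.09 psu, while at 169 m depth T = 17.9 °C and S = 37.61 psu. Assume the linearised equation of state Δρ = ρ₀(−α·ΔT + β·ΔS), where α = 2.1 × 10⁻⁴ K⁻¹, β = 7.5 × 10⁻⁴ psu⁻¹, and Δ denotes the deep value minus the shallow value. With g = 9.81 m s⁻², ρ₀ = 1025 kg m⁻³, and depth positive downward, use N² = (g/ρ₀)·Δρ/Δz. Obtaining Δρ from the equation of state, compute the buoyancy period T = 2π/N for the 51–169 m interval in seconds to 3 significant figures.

ΔT = +1.9 K, ΔS = +1.52 psu (deep − shallow).
Δρ/ρ₀ = −αΔT + βΔS = -3.99 × 10⁻⁴ + 1.14 × 10⁻³ = 7.41 × 10⁻⁴, so Δρ ≈ 0.7595 kg m⁻³.
N² = (g/ρ₀)·Δρ/Δz = g·(Δρ/ρ₀)/Δz = 9.81 × 7.41 × 10⁻⁴ / 118 = 6.1603 × 10⁻⁵ s⁻².
N = √(6.1603 × 10⁻⁵) = 7.8488 × 10⁻³ rad s⁻¹ → T = 2π/N = 800.53 s ≈ 801 s.

801 s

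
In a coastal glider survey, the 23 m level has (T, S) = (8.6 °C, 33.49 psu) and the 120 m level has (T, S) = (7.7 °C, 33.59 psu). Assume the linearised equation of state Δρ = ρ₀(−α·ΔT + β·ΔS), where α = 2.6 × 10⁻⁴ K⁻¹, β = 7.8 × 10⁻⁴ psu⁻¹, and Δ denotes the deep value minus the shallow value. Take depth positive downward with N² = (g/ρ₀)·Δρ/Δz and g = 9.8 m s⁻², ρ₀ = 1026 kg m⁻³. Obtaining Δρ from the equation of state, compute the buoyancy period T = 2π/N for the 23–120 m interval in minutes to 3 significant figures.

18.7 min

ΔT = -0.9 K, ΔS = +0.10 psu (deep − shallow).
Δρ/ρ₀ = −αΔT + βΔS = 2.34 × 10⁻⁴ + 7.80 × 10⁻⁵ = 3.12 × 10⁻⁴, so Δρ ≈ 0.3201 kg m⁻³.
N² = (g/ρ₀)·Δρ/Δz = g·(Δρ/ρ₀)/Δz = 9.8 × 3.12 × 10⁻⁴ / 97 = 3.1522 × 10⁻⁵ s⁻².
N = √(3.1522 × 10⁻⁵) = 5.6144 × 10⁻³ rad s⁻¹ → T = 2π/N = 1.1191 × 10³ s = 18.652 min ≈ 18.7 min.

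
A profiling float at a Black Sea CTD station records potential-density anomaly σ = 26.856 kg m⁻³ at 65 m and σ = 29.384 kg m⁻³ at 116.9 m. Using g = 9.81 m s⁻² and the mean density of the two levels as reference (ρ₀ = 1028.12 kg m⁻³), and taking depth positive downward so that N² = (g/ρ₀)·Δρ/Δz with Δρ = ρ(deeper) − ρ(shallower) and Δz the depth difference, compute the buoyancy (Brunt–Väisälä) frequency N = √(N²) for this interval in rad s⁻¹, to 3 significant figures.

Δρ = 1029.384 − 1026.856 = 2.528 kg m⁻³ over Δz = 116.9 − 65 = 51.9 m.
N² = (9.81/1028.12) × (2.528/51.9) = 4.6477 × 10⁻⁴ s⁻².
N = √(4.6477 × 10⁻⁴) = 0.021559 rad s⁻¹ ≈ 0.0216 rad s⁻¹.

0.0216 rad s⁻¹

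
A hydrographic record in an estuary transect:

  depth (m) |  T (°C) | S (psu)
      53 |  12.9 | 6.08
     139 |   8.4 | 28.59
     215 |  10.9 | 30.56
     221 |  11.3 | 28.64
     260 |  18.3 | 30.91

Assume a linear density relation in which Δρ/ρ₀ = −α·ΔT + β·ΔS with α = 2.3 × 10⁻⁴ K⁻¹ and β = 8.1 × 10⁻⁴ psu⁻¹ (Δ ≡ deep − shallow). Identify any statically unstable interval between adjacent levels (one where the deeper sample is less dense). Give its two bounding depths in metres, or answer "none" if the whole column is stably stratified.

Evaluate Δρ/ρ₀ = −αΔT + βΔS across each adjacent pair:
  53–139 m: −αΔT+βΔS = −(2.3 × 10⁻⁴)(-4.5)+(8.1 × 10⁻⁴)(+22.51) = 0.019 → stable
  139–215 m: −αΔT+βΔS = −(2.3 × 10⁻⁴)(+2.5)+(8.1 × 10⁻⁴)(+1.97) = 1.0 × 10⁻³ → stable
  215–221 m: −αΔT+βΔS = −(2.3 × 10⁻⁴)(+0.4)+(8.1 × 10⁻⁴)(-1.92) = -1.6 × 10⁻³ → UNSTABLE
  221–260 m: −αΔT+βΔS = −(2.3 × 10⁻⁴)(+7.0)+(8.1 × 10⁻⁴)(+2.27) = 2.3 × 10⁻⁴ → stable
The 215–221 m interval has Δρ < 0: lighter water underlies denser water.

215–221 m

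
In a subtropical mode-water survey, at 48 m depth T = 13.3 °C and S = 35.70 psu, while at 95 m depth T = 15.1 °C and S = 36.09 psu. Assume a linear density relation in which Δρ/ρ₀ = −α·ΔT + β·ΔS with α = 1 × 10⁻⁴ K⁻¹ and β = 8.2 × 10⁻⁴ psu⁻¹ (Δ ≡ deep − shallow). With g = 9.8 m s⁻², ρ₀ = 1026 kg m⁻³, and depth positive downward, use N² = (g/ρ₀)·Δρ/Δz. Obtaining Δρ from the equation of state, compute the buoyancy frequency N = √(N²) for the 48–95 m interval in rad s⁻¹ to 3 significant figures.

ΔT = +1.8 K, ΔS = +0.39 psu (deep − shallow).
Δρ/ρ₀ = −αΔT + βΔS = -1.80 × 10⁻⁴ + 3.198 × 10⁻⁴ = 1.398 × 10⁻⁴, so Δρ ≈ 0.1434 kg m⁻³.
N² = (g/ρ₀)·Δρ/Δz = g·(Δρ/ρ₀)/Δz = 9.8 × 1.398 × 10⁻⁴ / 47 = 2.9150 × 10⁻⁵ s⁻².
N = √(2.9150 × 10⁻⁵) = 5.3991 × 10⁻³ rad s⁻¹ ≈ 5.40 × 10⁻³ rad s⁻¹.

5.40 × 10⁻³ rad s⁻¹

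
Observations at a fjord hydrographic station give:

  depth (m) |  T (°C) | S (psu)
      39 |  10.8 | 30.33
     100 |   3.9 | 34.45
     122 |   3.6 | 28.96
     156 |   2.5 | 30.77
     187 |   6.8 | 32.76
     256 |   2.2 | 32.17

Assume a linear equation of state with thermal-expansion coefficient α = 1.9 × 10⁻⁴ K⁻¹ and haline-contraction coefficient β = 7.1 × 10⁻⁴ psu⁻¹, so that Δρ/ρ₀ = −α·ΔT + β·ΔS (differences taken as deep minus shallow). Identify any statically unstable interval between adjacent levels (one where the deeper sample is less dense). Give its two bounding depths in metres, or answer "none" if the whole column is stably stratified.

Evaluate Δρ/ρ₀ = −αΔT + βΔS across each adjacent pair:
  39–100 m: −αΔT+βΔS = −(1.9 × 10⁻⁴)(-6.9)+(7.1 × 10⁻⁴)(+4.12) = 4.2 × 10⁻³ → stable
  100–122 m: −αΔT+βΔS = −(1.9 × 10⁻⁴)(-0.3)+(7.1 × 10⁻⁴)(-5.49) = -3.8 × 10⁻³ → UNSTABLE
  122–156 m: −αΔT+βΔS = −(1.9 × 10⁻⁴)(-1.1)+(7.1 × 10⁻⁴)(+1.81) = 1.5 × 10⁻³ → stable
  156–187 m: −αΔT+βΔS = −(1.9 × 10⁻⁴)(+4.3)+(7.1 × 10⁻⁴)(+1.99) = 6.0 × 10⁻⁴ → stable
  187–256 m: −αΔT+βΔS = −(1.9 × 10⁻⁴)(-4.6)+(7.1 × 10⁻⁴)(-0.59) = 4.6 × 10⁻⁴ → stable
The 100–122 m interval has Δρ < 0: lighter water underlies denser water.

100–122 m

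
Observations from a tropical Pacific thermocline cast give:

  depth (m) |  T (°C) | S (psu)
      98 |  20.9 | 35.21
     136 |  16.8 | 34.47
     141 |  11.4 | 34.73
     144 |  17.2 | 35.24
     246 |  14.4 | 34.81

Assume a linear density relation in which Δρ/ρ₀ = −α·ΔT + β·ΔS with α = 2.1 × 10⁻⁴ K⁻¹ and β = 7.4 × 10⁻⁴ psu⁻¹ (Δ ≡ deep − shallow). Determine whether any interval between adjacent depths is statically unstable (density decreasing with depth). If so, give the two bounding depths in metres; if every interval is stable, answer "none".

Evaluate Δρ/ρ₀ = −αΔT + βΔS across each adjacent pair:
  98–136 m: −αΔT+βΔS = −(2.1 × 10⁻⁴)(-4.1)+(7.4 × 10⁻⁴)(-0.74) = 3.1 × 10⁻⁴ → stable
  136–141 m: −αΔT+βΔS = −(2.1 × 10⁻⁴)(-5.4)+(7.4 × 10⁻⁴)(+0.26) = 1.3 × 10⁻³ → stable
  141–144 m: −αΔT+βΔS = −(2.1 × 10⁻⁴)(+5.8)+(7.4 × 10⁻⁴)(+0.51) = -8.4 × 10⁻⁴ → UNSTABLE
  144–246 m: −αΔT+βΔS = −(2.1 × 10⁻⁴)(-2.8)+(7.4 × 10⁻⁴)(-0.43) = 2.7 × 10⁻⁴ → stable
The 141–144 m interval has Δρ < 0: lighter water underlies denser water.

141–144 m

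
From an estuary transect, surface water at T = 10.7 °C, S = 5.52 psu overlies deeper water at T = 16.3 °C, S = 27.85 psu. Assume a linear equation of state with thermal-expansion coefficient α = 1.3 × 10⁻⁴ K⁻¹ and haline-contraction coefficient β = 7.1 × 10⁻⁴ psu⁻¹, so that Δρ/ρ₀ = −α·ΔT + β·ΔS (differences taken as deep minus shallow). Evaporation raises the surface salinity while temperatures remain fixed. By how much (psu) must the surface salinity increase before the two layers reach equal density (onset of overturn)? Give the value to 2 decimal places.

21.30 psu

Neutral buoyancy requires −α(T_deep − T_surf) + β(S_deep − S_surf′) = 0.
S_surf′ = S_deep − (α/β)·ΔT = 27.85 − (1.3 × 10⁻⁴/7.1 × 10⁻⁴)·(+5.6) = 26.8246 psu.
Increase required: 26.8246 − 5.52 = 21.3046 psu.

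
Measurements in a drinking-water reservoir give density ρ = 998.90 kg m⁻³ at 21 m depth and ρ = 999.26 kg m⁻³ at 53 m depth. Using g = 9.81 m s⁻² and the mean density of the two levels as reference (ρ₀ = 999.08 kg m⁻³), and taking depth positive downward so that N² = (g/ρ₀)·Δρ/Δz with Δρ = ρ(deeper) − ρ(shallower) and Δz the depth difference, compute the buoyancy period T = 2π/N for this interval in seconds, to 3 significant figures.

598 s

Δρ = 999.26 − 998.90 = 0.36 kg m⁻³ over Δz = 53 − 21 = 32 m.
N² = (9.81/999.08) × (0.36/32) = 1.1046 × 10⁻⁴ s⁻².
N = √(1.1046 × 10⁻⁴) = 0.010510 rad s⁻¹, so T = 2π/N = 597.83 s ≈ 598 s.
A positive N² confirms static stability across the interval.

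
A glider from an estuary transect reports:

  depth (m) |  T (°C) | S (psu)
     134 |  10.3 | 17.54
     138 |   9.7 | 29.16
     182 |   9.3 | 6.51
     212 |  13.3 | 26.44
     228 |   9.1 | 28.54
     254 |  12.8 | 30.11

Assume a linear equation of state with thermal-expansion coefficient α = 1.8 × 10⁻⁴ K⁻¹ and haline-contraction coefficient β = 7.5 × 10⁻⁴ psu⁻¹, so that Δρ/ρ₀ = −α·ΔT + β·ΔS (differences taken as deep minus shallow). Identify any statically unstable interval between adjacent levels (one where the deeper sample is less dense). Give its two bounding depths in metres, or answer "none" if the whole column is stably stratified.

138–182 m

Evaluate Δρ/ρ₀ = −αΔT + βΔS across each adjacent pair:
  134–138 m: −αΔT+βΔS = −(1.8 × 10⁻⁴)(-0.6)+(7.5 × 10⁻⁴)(+11.62) = 8.8 × 10⁻³ → stable
  138–182 m: −αΔT+βΔS = −(1.8 × 10⁻⁴)(-0.4)+(7.5 × 10⁻⁴)(-22.65) = -0.017 → UNSTABLE
  182–212 m: −αΔT+βΔS = −(1.8 × 10⁻⁴)(+4.0)+(7.5 × 10⁻⁴)(+19.93) = 0.014 → stable
  212–228 m: −αΔT+βΔS = −(1.8 × 10⁻⁴)(-4.2)+(7.5 × 10⁻⁴)(+2.10) = 2.3 × 10⁻³ → stable
  228–254 m: −αΔT+βΔS = −(1.8 × 10⁻⁴)(+3.7)+(7.5 × 10⁻⁴)(+1.57) = 5.1 × 10⁻⁴ → stable
The 138–182 m interval has Δρ < 0: lighter water underlies denser water.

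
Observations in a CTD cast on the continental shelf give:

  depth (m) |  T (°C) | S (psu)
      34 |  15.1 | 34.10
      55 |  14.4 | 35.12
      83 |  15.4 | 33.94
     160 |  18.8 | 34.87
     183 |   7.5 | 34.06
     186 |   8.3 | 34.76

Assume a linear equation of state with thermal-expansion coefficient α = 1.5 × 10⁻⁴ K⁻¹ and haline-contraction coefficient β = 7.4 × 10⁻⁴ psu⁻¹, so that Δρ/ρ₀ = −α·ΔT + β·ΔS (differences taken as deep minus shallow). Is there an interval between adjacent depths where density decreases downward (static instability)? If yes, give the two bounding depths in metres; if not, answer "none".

Evaluate Δρ/ρ₀ = −αΔT + βΔS across each adjacent pair:
  34–55 m: −αΔT+βΔS = −(1.5 × 10⁻⁴)(-0.7)+(7.4 × 10⁻⁴)(+1.02) = 8.6 × 10⁻⁴ → stable
  55–83 m: −αΔT+βΔS = −(1.5 × 10⁻⁴)(+1.0)+(7.4 × 10⁻⁴)(-1.18) = -1.0 × 10⁻³ → UNSTABLE
  83–160 m: −αΔT+βΔS = −(1.5 × 10⁻⁴)(+3.4)+(7.4 × 10⁻⁴)(+0.93) = 1.8 × 10⁻⁴ → stable
  160–183 m: −αΔT+βΔS = −(1.5 × 10⁻⁴)(-11.3)+(7.4 × 10⁻⁴)(-0.81) = 1.1 × 10⁻³ → stable
  183–186 m: −αΔT+βΔS = −(1.5 × 10⁻⁴)(+0.8)+(7.4 × 10⁻⁴)(+0.70) = 4.0 × 10⁻⁴ → stable
The 55–83 m interval has Δρ < 0: lighter water underlies denser water.

55–83 m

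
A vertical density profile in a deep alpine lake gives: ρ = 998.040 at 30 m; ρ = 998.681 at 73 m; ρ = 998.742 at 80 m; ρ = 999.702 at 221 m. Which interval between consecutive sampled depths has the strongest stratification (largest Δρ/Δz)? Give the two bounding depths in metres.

Compute the density gradient over each adjacent pair:
  30–73 m: Δρ/Δz = 0.641/43 = 0.015 kg m⁻⁴
  73–80 m: Δρ/Δz = 0.061/7 = 8.7 × 10⁻³ kg m⁻⁴
  80–221 m: Δρ/Δz = 0.960/141 = 6.8 × 10⁻³ kg m⁻⁴
The largest gradient is in the 30–73 m interval — the pycnocline.

30–73 m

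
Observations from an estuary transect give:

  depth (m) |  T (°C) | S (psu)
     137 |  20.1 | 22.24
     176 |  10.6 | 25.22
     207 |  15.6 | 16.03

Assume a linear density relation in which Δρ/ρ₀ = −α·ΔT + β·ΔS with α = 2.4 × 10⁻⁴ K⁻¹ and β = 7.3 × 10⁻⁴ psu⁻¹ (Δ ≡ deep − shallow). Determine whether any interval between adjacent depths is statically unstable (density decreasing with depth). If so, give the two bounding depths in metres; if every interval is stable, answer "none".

Evaluate Δρ/ρ₀ = −αΔT + βΔS across each adjacent pair:
  137–176 m: −αΔT+βΔS = −(2.4 × 10⁻⁴)(-9.5)+(7.3 × 10⁻⁴)(+2.98) = 4.5 × 10⁻³ → stable
  176–207 m: −αΔT+βΔS = −(2.4 × 10⁻⁴)(+5.0)+(7.3 × 10⁻⁴)(-9.19) = -7.9 × 10⁻³ → UNSTABLE
The 176–207 m interval has Δρ < 0: lighter water underlies denser water.

176–207 m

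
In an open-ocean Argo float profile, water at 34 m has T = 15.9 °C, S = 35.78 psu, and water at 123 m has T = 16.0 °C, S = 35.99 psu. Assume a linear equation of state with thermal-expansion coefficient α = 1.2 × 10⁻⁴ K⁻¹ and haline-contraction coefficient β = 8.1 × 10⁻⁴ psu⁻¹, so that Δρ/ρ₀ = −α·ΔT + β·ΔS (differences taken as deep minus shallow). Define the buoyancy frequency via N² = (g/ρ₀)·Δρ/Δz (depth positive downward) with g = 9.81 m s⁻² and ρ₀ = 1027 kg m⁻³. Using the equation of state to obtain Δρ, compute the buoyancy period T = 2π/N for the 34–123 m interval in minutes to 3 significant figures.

ΔT = +0.1 K, ΔS = +0.21 psu (deep − shallow).
Δρ/ρ₀ = −αΔT + βΔS = -1.20 × 10⁻⁵ + 1.701 × 10⁻⁴ = 1.581 × 10⁻⁴, so Δρ ≈ 0.1624 kg m⁻³.
N² = (g/ρ₀)·Δρ/Δz = g·(Δρ/ρ₀)/Δz = 9.81 × 1.581 × 10⁻⁴ / 89 = 1.7427 × 10⁻⁵ s⁻².
N = √(1.7427 × 10⁻⁵) = 4.1746 × 10⁻³ rad s⁻¹ → T = 2π/N = 1.5051 × 10³ s = 25.085 min ≈ 25.1 min.

25.1 min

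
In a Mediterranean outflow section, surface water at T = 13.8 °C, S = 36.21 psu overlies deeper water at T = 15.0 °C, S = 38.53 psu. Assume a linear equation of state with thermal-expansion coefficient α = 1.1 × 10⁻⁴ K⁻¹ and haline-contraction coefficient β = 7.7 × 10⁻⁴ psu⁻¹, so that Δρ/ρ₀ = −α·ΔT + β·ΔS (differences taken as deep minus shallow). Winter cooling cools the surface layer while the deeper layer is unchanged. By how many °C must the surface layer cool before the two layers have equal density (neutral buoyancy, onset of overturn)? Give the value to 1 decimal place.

Neutral buoyancy requires Δρ = 0, i.e. −α(T_deep − T_surf′) + β(S_deep − S_surf) = 0.
T_surf′ = T_deep − (β/α)·ΔS = 15.0 − (7.7 × 10⁻⁴/1.1 × 10⁻⁴)·(+2.32) = -1.240 °C.
Cooling required: 13.8 − (-1.240) = 15.040 °C.

15.0 °C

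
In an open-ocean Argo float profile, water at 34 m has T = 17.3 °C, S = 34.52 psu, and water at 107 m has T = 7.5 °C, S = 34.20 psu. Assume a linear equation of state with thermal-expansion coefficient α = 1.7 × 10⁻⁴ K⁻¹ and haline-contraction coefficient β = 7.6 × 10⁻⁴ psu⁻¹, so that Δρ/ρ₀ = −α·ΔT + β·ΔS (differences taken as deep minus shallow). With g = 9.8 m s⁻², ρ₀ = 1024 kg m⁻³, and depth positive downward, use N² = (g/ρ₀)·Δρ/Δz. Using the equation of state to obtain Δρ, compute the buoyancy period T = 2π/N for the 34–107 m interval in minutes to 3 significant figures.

7.58 min

ΔT = -9.8 K, ΔS = -0.32 psu (deep − shallow).
Δρ/ρ₀ = −αΔT + βΔS = 1.666 × 10⁻³ − 2.432 × 10⁻⁴ = 1.4228 × 10⁻³, so Δρ ≈ 1.457 kg m⁻³.
N² = (g/ρ₀)·Δρ/Δz = g·(Δρ/ρ₀)/Δz = 9.8 × 1.4228 × 10⁻³ / 73 = 1.9101 × 10⁻⁴ s⁻².
N = √(1.9101 × 10⁻⁴) = 0.013821 rad s⁻¹ → T = 2π/N = 454.61 s = 7.5768 min ≈ 7.58 min.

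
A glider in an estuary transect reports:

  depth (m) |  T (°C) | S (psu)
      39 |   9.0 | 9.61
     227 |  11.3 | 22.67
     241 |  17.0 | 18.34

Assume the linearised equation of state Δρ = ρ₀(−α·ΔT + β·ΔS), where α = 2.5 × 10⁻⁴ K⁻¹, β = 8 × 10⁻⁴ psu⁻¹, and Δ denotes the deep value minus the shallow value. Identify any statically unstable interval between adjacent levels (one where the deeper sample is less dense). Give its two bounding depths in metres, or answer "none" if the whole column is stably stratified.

Evaluate Δρ/ρ₀ = −αΔT + βΔS across each adjacent pair:
  39–227 m: −αΔT+βΔS = −(2.5 × 10⁻⁴)(+2.3)+(8 × 10⁻⁴)(+13.06) = 9.9 × 10⁻³ → stable
  227–241 m: −αΔT+βΔS = −(2.5 × 10⁻⁴)(+5.7)+(8 × 10⁻⁴)(-4.33) = -4.9 × 10⁻³ → UNSTABLE
The 227–241 m interval has Δρ < 0: lighter water underlies denser water.

227–241 m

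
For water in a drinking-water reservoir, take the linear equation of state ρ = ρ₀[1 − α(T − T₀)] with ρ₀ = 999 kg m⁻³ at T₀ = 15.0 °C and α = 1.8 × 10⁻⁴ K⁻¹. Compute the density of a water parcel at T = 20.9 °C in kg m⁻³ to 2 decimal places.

T − T₀ = +5.9 K.
Bracket = 1 − α·(+5.9) = 1 + (-1.062 × 10⁻³) = 0.9989380.
ρ = 999 × 0.9989380 = 997.94 kg m⁻³.

997.94 kg m⁻³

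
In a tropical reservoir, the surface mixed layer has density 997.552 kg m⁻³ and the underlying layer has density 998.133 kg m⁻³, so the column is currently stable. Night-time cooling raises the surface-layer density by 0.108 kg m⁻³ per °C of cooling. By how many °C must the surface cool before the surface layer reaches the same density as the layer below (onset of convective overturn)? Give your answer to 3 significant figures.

5.38 °C

Density deficit of the surface layer: 998.133 − 997.552 = 0.581 kg m⁻³.
Required change = 0.581 / 0.108 = 5.38 °C.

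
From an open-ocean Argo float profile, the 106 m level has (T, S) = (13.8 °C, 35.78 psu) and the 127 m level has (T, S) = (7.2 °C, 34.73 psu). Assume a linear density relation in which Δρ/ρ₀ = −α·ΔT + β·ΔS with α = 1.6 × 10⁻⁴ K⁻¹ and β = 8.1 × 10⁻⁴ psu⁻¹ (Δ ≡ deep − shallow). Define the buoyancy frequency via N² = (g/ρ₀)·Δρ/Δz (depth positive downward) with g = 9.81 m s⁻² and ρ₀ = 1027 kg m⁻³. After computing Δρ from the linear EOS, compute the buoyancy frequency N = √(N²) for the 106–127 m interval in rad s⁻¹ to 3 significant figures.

9.80 × 10⁻³ rad s⁻¹

ΔT = -6.6 K, ΔS = -1.05 psu (deep − shallow).
Δρ/ρ₀ = −αΔT + βΔS = 1.056 × 10⁻³ − 8.505 × 10⁻⁴ = 2.055 × 10⁻⁴, so Δρ ≈ 0.2110 kg m⁻³.
N² = (g/ρ₀)·Δρ/Δz = g·(Δρ/ρ₀)/Δz = 9.81 × 2.055 × 10⁻⁴ / 21 = 9.5998 × 10⁻⁵ s⁻².
N = √(9.5998 × 10⁻⁵) = 9.7979 × 10⁻³ rad s⁻¹ ≈ 9.80 × 10⁻³ rad s⁻¹.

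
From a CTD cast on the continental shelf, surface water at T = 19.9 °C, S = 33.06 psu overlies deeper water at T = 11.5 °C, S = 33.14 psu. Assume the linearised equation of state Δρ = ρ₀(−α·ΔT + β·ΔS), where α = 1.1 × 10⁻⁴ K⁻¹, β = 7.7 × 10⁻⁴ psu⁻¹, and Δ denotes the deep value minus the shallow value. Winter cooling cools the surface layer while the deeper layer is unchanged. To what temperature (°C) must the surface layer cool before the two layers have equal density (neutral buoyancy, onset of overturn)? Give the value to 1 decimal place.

Neutral buoyancy requires Δρ = 0, i.e. −α(T_deep − T_surf′) + β(S_deep − S_surf) = 0.
T_surf′ = T_deep − (β/α)·ΔS = 11.5 − (7.7 × 10⁻⁴/1.1 × 10⁻⁴)·(+0.08) = 10.940 °C.
Cooling required: 19.9 − (10.940) = 8.960 °C.

10.9 °C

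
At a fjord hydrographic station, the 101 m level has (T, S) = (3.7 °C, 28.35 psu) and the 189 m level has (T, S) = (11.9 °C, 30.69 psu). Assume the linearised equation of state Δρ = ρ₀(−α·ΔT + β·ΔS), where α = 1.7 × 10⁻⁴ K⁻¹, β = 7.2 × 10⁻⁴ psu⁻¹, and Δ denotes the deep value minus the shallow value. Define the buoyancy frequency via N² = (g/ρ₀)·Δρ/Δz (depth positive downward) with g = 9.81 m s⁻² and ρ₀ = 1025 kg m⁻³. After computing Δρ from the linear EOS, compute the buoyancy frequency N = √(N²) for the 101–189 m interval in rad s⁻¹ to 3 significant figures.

ΔT = +8.2 K, ΔS = +2.34 psu (deep − shallow).
Δρ/ρ₀ = −αΔT + βΔS = -1.394 × 10⁻³ + 1.6848 × 10⁻³ = 2.908 × 10⁻⁴, so Δρ ≈ 0.2981 kg m⁻³.
N² = (g/ρ₀)·Δρ/Δz = g·(Δρ/ρ₀)/Δz = 9.81 × 2.908 × 10⁻⁴ / 88 = 3.2418 × 10⁻⁵ s⁻².
N = √(3.2418 × 10⁻⁵) = 5.6937 × 10⁻³ rad s⁻¹ ≈ 5.69 × 10⁻³ rad s⁻¹.

5.69 × 10⁻³ rad s⁻¹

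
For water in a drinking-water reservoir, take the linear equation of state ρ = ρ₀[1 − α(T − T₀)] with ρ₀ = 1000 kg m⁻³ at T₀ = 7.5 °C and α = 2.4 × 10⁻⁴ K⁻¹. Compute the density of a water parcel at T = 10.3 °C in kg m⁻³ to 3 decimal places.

999.328 kg m⁻³

T − T₀ = +2.8 K.
Bracket = 1 − α·(+2.8) = 1 + (-6.72 × 10⁻⁴) = 0.9993280.
ρ = 1000 × 0.9993280 = 999.328 kg m⁻³.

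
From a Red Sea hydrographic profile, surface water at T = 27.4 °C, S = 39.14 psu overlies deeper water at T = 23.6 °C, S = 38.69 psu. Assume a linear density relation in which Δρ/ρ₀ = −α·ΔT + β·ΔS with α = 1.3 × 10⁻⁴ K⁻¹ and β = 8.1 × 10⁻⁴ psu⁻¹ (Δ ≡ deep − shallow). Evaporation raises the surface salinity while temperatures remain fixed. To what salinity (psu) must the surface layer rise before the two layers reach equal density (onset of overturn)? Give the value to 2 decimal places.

Neutral buoyancy requires −α(T_deep − T_surf) + β(S_deep − S_surf′) = 0.
S_surf′ = S_deep − (α/β)·ΔT = 38.69 − (1.3 × 10⁻⁴/8.1 × 10⁻⁴)·(-3.8) = 39.2999 psu.
Increase required: 39.2999 − 39.14 = 0.1599 psu.

39.30 psu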